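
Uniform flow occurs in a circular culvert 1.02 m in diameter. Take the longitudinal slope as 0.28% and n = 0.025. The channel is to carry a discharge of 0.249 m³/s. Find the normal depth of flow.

y_n = 0.422 m

Manning's equation rearranged: A R^(2/3) = nQ / (1·√S) = 0.025 × 0.249 / (√0.0028) = 0.1176.
At y = 0.306 m: A R^(2/3) = 0.06435 — low.
At y = 0.527 m: A R^(2/3) = 0.1736 — high.
At y = 0.422 m: A R^(2/3) = 0.1177 — ≈ 0.1176.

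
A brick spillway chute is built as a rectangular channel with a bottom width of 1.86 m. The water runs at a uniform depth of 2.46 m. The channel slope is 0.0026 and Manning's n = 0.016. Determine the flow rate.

Q = 11.2 m³/s

Flow area A = b·y = 1.86 × 2.46 = 4.576 m². Wetted perimeter P = b + 2y = 1.86 + 2×2.46 = 6.78 m.
Hydraulic radius R = A/P = 4.576/6.78 = 0.6749 m.
Manning's equation: Q = (1/n) A R^(2/3) S^(1/2) = (1/0.016) × 4.576 × 0.6749^(2/3) × 0.0026^(1/2) = 11.2 m³/s.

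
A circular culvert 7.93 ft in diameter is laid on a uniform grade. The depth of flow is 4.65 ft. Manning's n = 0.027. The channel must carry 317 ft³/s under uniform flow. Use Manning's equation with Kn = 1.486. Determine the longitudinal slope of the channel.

S = 0.013

For a circular section of diameter D = 7.93 ft at depth y = 4.65 ft, the central angle is θ = 2 arccos(1 − 2y/D) = 3.489 rad. Then A = (D²/8)(θ − sin θ) = 30.1 ft² and P = Dθ/2 = 13.83 ft.
Hydraulic radius R = A/P = 30.1/13.83 = 2.176 ft.
From Manning's equation, S = [nQ / (1.486 A R^(2/3))]² = [0.027 × 317 / (1.486 × 30.1 × 2.176^(2/3))]² = 0.013.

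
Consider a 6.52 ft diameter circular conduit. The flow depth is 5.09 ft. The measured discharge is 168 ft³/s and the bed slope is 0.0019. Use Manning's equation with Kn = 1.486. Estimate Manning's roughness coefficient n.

For a circular section of diameter D = 6.52 ft at depth y = 5.09 ft, the central angle is θ = 2 arccos(1 − 2y/D) = 4.334 rad. Then A = (D²/8)(θ − sin θ) = 27.97 ft² and P = Dθ/2 = 14.13 ft.
Hydraulic radius R = A/P = 27.97/14.13 = 1.979 ft.
Rearranging Manning's equation: n = (1.486/Q) A R^(2/3) S^(1/2) = (1.486/168) × 27.97 × 1.979^(2/3) × √0.0019 = 0.017.

n = 0.017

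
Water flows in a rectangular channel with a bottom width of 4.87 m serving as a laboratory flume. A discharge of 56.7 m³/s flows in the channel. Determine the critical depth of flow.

y_c = 2.4 m

For a rectangular channel, critical depth y_c = (q²/g)^(1/3) where q = Q/b = 56.7/4.87 = 11.64 m²/s.
So y_c = (11.64²/9.81)^(1/3) = 2.4 m.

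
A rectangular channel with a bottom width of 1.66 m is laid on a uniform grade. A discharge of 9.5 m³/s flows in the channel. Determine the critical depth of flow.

y_c = 1.49 m

For a rectangular channel, critical depth y_c = (q²/g)^(1/3) where q = Q/b = 9.5/1.66 = 5.723 m²/s.
So y_c = (5.723²/9.81)^(1/3) = 1.49 m.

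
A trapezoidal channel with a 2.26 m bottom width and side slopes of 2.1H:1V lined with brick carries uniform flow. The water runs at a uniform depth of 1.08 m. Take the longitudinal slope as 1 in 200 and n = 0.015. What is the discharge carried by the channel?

Q = 17.7 m³/s

With bottom width b = 2.26 m and side slope z = 2.1: A = (b + zy)y = (2.26 + 2.1×1.08)×1.08 = 4.89 m²; P = b + 2y√(1+z²) = 2.26 + 2×1.08×2.326 = 7.284 m.
Hydraulic radius R = A/P = 4.89/7.284 = 0.6714 m.
Manning's equation: Q = (1/n) A R^(2/3) S^(1/2) = (1/0.015) × 4.89 × 0.6714^(2/3) × 0.005^(1/2) = 17.7 m³/s.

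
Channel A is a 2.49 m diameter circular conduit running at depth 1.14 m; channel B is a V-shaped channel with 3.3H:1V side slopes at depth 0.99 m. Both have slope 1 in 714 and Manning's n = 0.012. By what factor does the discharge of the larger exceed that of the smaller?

1.29

Channel A: For a circular section of diameter D = 2.49 m at depth y = 1.14 m, the central angle is θ = 2 arccos(1 − 2y/D) = 2.973 rad. Then A = (D²/8)(θ − sin θ) = 2.174 m² and P = Dθ/2 = 3.701 m. Hydraulic radius R = A/P = 2.174/3.701 = 0.5873 m. Q_A = (1/0.012)·2.174·0.5873^(2/3)·√0.001401 = 4.754 m³/s.
Channel B: For a triangular section with side slope z = 3.3: A = zy² = 3.3×0.99² = 3.234 m²; P = 2y√(1+z²) = 2×0.99×3.448 = 6.827 m. Hydraulic radius R = A/P = 3.234/6.827 = 0.4737 m. Q_B = (1/0.012)·3.234·0.4737^(2/3)·√0.001401 = 6.13 m³/s.
The larger discharge is 6.13 m³/s and the smaller is 4.754 m³/s; the ratio is 1.29.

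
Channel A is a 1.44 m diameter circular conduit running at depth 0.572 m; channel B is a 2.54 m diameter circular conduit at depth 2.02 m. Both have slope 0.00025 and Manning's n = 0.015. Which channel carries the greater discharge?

Channel A: For a circular section of diameter D = 1.44 m at depth y = 0.572 m, the central angle is θ = 2 arccos(1 − 2y/D) = 2.728 rad. Then A = (D²/8)(θ − sin θ) = 0.6027 m² and P = Dθ/2 = 1.964 m. Hydraulic radius R = A/P = 0.6027/1.964 = 0.3069 m. Q_A = (1/0.015)·0.6027·0.3069^(2/3)·√0.00025 = 0.289 m³/s.
Channel B: For a circular section of diameter D = 2.54 m at depth y = 2.02 m, the central angle is θ = 2 arccos(1 − 2y/D) = 4.405 rad. Then A = (D²/8)(θ − sin θ) = 4.321 m² and P = Dθ/2 = 5.594 m. Hydraulic radius R = A/P = 4.321/5.594 = 0.7724 m. Q_B = (1/0.015)·4.321·0.7724^(2/3)·√0.00025 = 3.834 m³/s.
Q_A = 0.289 m³/s vs Q_B = 3.834 m³/s, so channel B carries more.

channel B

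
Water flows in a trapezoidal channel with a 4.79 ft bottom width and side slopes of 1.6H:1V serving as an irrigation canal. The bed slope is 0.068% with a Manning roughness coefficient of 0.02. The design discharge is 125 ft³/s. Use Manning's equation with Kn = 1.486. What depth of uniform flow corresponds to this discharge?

y_n = 3.68 ft

Manning's equation rearranged: A R^(2/3) = nQ / (1.486·√S) = 0.02 × 125 / (1.486 × √0.00068) = 64.52.
Try y = 2.81 ft: A R^(2/3) = 37.1 — too small.
Try y = 3.68 ft: A R^(2/3) = 64.52 — ≈ 64.52.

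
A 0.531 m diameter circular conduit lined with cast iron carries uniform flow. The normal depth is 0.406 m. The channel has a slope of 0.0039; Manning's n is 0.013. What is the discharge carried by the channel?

For a circular section of diameter D = 0.531 m at depth y = 0.406 m, the central angle is θ = 2 arccos(1 − 2y/D) = 4.257 rad. Then A = (D²/8)(θ − sin θ) = 0.1817 m² and P = Dθ/2 = 1.13 m.
Hydraulic radius R = A/P = 0.1817/1.13 = 0.1608 m.
Manning's equation: Q = (1/n) A R^(2/3) S^(1/2) = (1/0.013) × 0.1817 × 0.1608^(2/3) × 0.0039^(1/2) = 0.258 m³/s.

Q = 0.258 m³/s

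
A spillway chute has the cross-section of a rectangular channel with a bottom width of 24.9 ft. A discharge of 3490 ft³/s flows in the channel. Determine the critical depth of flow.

For a rectangular channel, critical depth y_c = (q²/g)^(1/3) where q = Q/b = 3490/24.9 = 140.2 ft²/s.
So y_c = (140.2²/32.2)^(1/3) = 8.48 ft.

y_c = 8.48 ft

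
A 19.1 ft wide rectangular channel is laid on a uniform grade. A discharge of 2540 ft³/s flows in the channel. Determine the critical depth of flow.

y_c = 8.19 ft

For a rectangular channel, critical depth y_c = (q²/g)^(1/3) where q = Q/b = 2540/19.1 = 133 ft²/s.
So y_c = (133²/32.2)^(1/3) = 8.19 ft.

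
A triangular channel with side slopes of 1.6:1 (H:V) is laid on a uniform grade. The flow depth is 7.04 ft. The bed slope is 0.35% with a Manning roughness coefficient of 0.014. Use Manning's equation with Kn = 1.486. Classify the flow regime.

For a triangular section with side slope z = 1.6: A = zy² = 1.6×7.04² = 79.3 ft²; P = 2y√(1+z²) = 2×7.04×1.887 = 26.57 ft.
Hydraulic radius R = A/P = 79.3/26.57 = 2.985 ft.
V = (1.486/n) R^(2/3) √S = (1.486/0.014) × 2.985^(2/3) × √0.0035 = 13.02 ft/s. Hydraulic depth D_h = A/T = 79.3/22.53 = 3.52 ft.
Froude number Fr = V/√(g·D_h) = 13.02/√(32.2×3.52) = 1.22, which is greater than 1, so the flow is supercritical.

supercritical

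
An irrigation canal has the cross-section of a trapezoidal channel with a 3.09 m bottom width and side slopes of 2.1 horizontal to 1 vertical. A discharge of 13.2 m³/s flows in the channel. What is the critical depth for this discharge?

y_c = 0.979 m

At critical depth, Q² T / (g A³) = 1, i.e. A³/T = Q²/g = 13.2²/9.81 = 17.76.
Try y = 1.13 m: A³/T = 30.02 — too large.
Try y = 0.821 m: A³/T = 9.443 — too small.
Try y = 0.979 m: A³/T = 17.75 — matches.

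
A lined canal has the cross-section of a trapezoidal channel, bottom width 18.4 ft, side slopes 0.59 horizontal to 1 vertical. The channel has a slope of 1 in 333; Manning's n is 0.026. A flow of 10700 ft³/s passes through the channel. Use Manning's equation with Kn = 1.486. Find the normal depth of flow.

Manning's equation rearranged: A R^(2/3) = nQ / (1.486·√S) = 0.026 × 10700 / (1.486 × √0.003003) = 3416.
Trying y = 19.9 ft: A R^(2/3) = 2649 — too small.
Trying y = 27 ft: A R^(2/3) = 4703 — too large.
Trying y = 22.8 ft: A R^(2/3) = 3411 — ≈ 3416.

y_n = 22.8 ft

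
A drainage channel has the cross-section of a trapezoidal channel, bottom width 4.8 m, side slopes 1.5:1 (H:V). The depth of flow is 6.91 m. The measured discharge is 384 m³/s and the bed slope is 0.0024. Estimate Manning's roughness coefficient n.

n = 0.031

With bottom width b = 4.8 m and side slope z = 1.5: A = (b + zy)y = (4.8 + 1.5×6.91)×6.91 = 104.8 m²; P = b + 2y√(1+z²) = 4.8 + 2×6.91×1.803 = 29.71 m.
Hydraulic radius R = A/P = 104.8/29.71 = 3.527 m.
Rearranging Manning's equation: n = (1/Q) A R^(2/3) S^(1/2) = (1/384) × 104.8 × 3.527^(2/3) × √0.0024 = 0.031.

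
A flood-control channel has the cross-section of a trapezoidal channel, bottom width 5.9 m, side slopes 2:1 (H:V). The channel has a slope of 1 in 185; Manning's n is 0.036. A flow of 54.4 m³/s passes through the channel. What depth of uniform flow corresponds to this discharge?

y_n = 2.11 m

Manning's equation rearranged: A R^(2/3) = nQ / (1·√S) = 0.036 × 54.4 / (√0.005405) = 26.64.
Try y = 1.48 m: A R^(2/3) = 13.52 — too small.
Try y = 2.11 m: A R^(2/3) = 26.63 — close enough.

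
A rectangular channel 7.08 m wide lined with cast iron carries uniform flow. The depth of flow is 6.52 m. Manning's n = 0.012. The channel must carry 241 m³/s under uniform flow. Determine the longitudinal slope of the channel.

S = 0.0013

Flow area A = b·y = 7.08 × 6.52 = 46.16 m². Wetted perimeter P = b + 2y = 7.08 + 2×6.52 = 20.12 m.
Hydraulic radius R = A/P = 46.16/20.12 = 2.294 m.
From Manning's equation, S = [nQ / (1 A R^(2/3))]² = [0.012 × 241 / (1 × 46.16 × 2.294^(2/3))]² = 0.0013.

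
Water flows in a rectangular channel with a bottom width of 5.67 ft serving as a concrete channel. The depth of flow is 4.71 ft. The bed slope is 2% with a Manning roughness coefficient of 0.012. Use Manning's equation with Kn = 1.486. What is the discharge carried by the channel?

Flow area A = b·y = 5.67 × 4.71 = 26.71 ft². Wetted perimeter P = b + 2y = 5.67 + 2×4.71 = 15.09 ft.
Hydraulic radius R = A/P = 26.71/15.09 = 1.77 ft.
Manning's equation: Q = (1.486/n) A R^(2/3) S^(1/2) = (1.486/0.012) × 26.71 × 1.77^(2/3) × 0.02^(1/2) = 684 ft³/s.

Q = 684 ft³/s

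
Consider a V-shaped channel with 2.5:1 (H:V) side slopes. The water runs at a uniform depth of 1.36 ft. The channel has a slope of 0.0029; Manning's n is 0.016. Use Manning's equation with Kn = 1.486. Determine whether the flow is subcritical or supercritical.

For a triangular section with side slope z = 2.5: A = zy² = 2.5×1.36² = 4.624 ft²; P = 2y√(1+z²) = 2×1.36×2.693 = 7.324 ft.
Hydraulic radius R = A/P = 4.624/7.324 = 0.6314 ft.
V = (1.486/n) R^(2/3) √S = (1.486/0.016) × 0.6314^(2/3) × √0.0029 = 3.681 ft/s. Hydraulic depth D_h = A/T = 4.624/6.8 = 0.68 ft.
Froude number Fr = V/√(g·D_h) = 3.681/√(32.2×0.68) = 0.787, which is less than 1, so the flow is subcritical.

subcritical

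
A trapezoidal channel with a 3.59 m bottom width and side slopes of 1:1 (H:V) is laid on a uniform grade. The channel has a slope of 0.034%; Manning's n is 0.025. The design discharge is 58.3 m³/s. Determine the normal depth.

y_n = 5.05 m

Manning's equation rearranged: A R^(2/3) = nQ / (1·√S) = 0.025 × 58.3 / (√0.00034) = 79.04.
Trying y = 6.24 m: A R^(2/3) = 124.4 — over.
Trying y = 4.29 m: A R^(2/3) = 56.31 — short.
Trying y = 5.05 m: A R^(2/3) = 79.1 — ≈ 79.04.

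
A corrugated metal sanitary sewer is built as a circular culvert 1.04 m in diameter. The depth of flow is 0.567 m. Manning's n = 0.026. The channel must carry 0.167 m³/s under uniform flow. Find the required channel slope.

S = 0.000472

For a circular section of diameter D = 1.04 m at depth y = 0.567 m, the central angle is θ = 2 arccos(1 − 2y/D) = 3.323 rad. Then A = (D²/8)(θ − sin θ) = 0.4736 m² and P = Dθ/2 = 1.728 m.
Hydraulic radius R = A/P = 0.4736/1.728 = 0.2741 m.
From Manning's equation, S = [nQ / (1 A R^(2/3))]² = [0.026 × 0.167 / (1 × 0.4736 × 0.2741^(2/3))]² = 0.000472.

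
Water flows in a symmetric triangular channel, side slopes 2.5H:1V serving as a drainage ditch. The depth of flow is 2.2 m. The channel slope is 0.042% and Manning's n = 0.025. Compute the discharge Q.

Q = 10.1 m³/s

For a triangular section with side slope z = 2.5: A = zy² = 2.5×2.2² = 12.1 m²; P = 2y√(1+z²) = 2×2.2×2.693 = 11.85 m.
Hydraulic radius R = A/P = 12.1/11.85 = 1.021 m.
Manning's equation: Q = (1/n) A R^(2/3) S^(1/2) = (1/0.025) × 12.1 × 1.021^(2/3) × 0.00042^(1/2) = 10.1 m³/s.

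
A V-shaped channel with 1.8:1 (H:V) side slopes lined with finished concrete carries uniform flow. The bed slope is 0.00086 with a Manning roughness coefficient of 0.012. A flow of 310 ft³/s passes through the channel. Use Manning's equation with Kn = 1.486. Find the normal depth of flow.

y_n = 5.23 ft

Manning's equation rearranged: A R^(2/3) = nQ / (1.486·√S) = 0.012 × 310 / (1.486 × √0.00086) = 85.36.
Trying y = 4.4 ft: A R^(2/3) = 53.89 — short.
Trying y = 5.23 ft: A R^(2/3) = 85.44 — matches.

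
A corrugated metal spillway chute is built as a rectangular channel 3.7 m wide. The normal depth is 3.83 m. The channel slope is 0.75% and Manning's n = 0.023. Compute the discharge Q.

Flow area A = b·y = 3.7 × 3.83 = 14.17 m². Wetted perimeter P = b + 2y = 3.7 + 2×3.83 = 11.36 m.
Hydraulic radius R = A/P = 14.17/11.36 = 1.247 m.
Manning's equation: Q = (1/n) A R^(2/3) S^(1/2) = (1/0.023) × 14.17 × 1.247^(2/3) × 0.0075^(1/2) = 61.8 m³/s.

Q = 61.8 m³/s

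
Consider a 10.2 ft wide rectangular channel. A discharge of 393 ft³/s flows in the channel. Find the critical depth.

y_c = 3.59 ft

For a rectangular channel, critical depth y_c = (q²/g)^(1/3) where q = Q/b = 393/10.2 = 38.53 ft²/s.
So y_c = (38.53²/32.2)^(1/3) = 3.59 ft.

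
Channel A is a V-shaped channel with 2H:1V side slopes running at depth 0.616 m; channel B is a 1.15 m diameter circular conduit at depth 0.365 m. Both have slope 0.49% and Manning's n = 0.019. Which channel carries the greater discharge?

Channel A: For a triangular section with side slope z = 2: A = zy² = 2×0.616² = 0.7589 m²; P = 2y√(1+z²) = 2×0.616×2.236 = 2.755 m. Hydraulic radius R = A/P = 0.7589/2.755 = 0.2755 m. Q_A = (1/0.019)·0.7589·0.2755^(2/3)·√0.0049 = 1.184 m³/s.
Channel B: For a circular section of diameter D = 1.15 m at depth y = 0.365 m, the central angle is θ = 2 arccos(1 − 2y/D) = 2.394 rad. Then A = (D²/8)(θ − sin θ) = 0.2833 m² and P = Dθ/2 = 1.376 m. Hydraulic radius R = A/P = 0.2833/1.376 = 0.2058 m. Q_B = (1/0.019)·0.2833·0.2058^(2/3)·√0.0049 = 0.3639 m³/s.
Q_A = 1.184 m³/s vs Q_B = 0.3639 m³/s, so channel A carries more.

channel A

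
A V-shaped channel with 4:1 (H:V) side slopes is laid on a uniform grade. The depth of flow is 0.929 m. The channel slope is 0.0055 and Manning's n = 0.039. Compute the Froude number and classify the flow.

For a triangular section with side slope z = 4: A = zy² = 4×0.929² = 3.452 m²; P = 2y√(1+z²) = 2×0.929×4.123 = 7.661 m.
Hydraulic radius R = A/P = 3.452/7.661 = 0.4506 m.
V = (1/n) R^(2/3) √S = (1/0.039) × 0.4506^(2/3) × √0.0055 = 1.118 m/s. Hydraulic depth D_h = A/T = 3.452/7.432 = 0.4645 m.
Froude number Fr = V/√(g·D_h) = 1.118/√(9.81×0.4645) = 0.524, which is less than 1, so the flow is subcritical.

subcritical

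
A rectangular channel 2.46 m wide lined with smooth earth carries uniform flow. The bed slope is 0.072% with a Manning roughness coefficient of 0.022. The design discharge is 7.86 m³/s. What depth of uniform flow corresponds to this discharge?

Manning's equation rearranged: A R^(2/3) = nQ / (1·√S) = 0.022 × 7.86 / (√0.00072) = 6.444.
Trying y = 3.36 m: A R^(2/3) = 7.707 — high.
Trying y = 2.89 m: A R^(2/3) = 6.443 — matches.

y_n = 2.89 m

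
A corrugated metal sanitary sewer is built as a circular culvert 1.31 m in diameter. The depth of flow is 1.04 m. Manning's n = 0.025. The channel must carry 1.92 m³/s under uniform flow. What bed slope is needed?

S = 0.00597

For a circular section of diameter D = 1.31 m at depth y = 1.04 m, the central angle is θ = 2 arccos(1 − 2y/D) = 4.398 rad. Then A = (D²/8)(θ − sin θ) = 1.147 m² and P = Dθ/2 = 2.881 m.
Hydraulic radius R = A/P = 1.147/2.881 = 0.3983 m.
From Manning's equation, S = [nQ / (1 A R^(2/3))]² = [0.025 × 1.92 / (1 × 1.147 × 0.3983^(2/3))]² = 0.00597.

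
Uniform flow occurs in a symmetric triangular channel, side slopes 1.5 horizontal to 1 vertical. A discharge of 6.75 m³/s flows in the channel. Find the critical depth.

y_c = 1.33 m

At critical depth, Q² T / (g A³) = 1, i.e. A³/T = Q²/g = 6.75²/9.81 = 4.644.
At y = 1.66 m: A³/T = 14.18 — too large.
At y = 0.992 m: A³/T = 1.081 — too small.
At y = 1.33 m: A³/T = 4.682 — close enough.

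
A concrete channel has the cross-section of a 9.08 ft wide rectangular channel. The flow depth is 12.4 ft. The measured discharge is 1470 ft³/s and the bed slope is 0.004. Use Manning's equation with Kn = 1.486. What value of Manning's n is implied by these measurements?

Flow area A = b·y = 9.08 × 12.4 = 112.6 ft². Wetted perimeter P = b + 2y = 9.08 + 2×12.4 = 33.88 ft.
Hydraulic radius R = A/P = 112.6/33.88 = 3.323 ft.
Rearranging Manning's equation: n = (1.486/Q) A R^(2/3) S^(1/2) = (1.486/1470) × 112.6 × 3.323^(2/3) × √0.004 = 0.016.

n = 0.016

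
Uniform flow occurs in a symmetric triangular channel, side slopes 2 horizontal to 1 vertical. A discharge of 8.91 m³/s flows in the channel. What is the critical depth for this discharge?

At critical depth, Q² T / (g A³) = 1, i.e. A³/T = Q²/g = 8.91²/9.81 = 8.093.
At y = 0.954 m: A³/T = 1.58 — low.
At y = 1.48 m: A³/T = 14.2 — high.
At y = 1.32 m: A³/T = 8.015 — ≈ 8.093.

y_c = 1.32 m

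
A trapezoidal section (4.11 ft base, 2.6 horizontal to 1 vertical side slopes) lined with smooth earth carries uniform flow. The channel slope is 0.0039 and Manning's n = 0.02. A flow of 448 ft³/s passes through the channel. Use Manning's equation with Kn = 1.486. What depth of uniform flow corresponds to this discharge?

Manning's equation rearranged: A R^(2/3) = nQ / (1.486·√S) = 0.02 × 448 / (1.486 × √0.0039) = 96.55.
Try y = 4.71 ft: A R^(2/3) = 143.3 — high.
Try y = 2.8 ft: A R^(2/3) = 43.96 — low.
Try y = 3.97 ft: A R^(2/3) = 96.46 — close enough.

y_n = 3.97 ft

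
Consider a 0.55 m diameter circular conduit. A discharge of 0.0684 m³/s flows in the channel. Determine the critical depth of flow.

y_c = 0.17 m

At critical depth, Q² T / (g A³) = 1, i.e. A³/T = Q²/g = 0.0684²/9.81 = 0.0004769.
Trying y = 0.184 m: A³/T = 0.0006516 — too large.
Trying y = 0.144 m: A³/T = 0.0002518 — too small.
Trying y = 0.17 m: A³/T = 0.0004798 — matches.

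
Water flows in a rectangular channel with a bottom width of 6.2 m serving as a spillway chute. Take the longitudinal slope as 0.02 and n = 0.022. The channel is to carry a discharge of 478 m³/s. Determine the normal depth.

Manning's equation rearranged: A R^(2/3) = nQ / (1·√S) = 0.022 × 478 / (√0.02) = 74.36.
Try y = 5.48 m: A R^(2/3) = 53.57 — low.
Try y = 8.38 m: A R^(2/3) = 89.55 — high.
Try y = 7.17 m: A R^(2/3) = 74.38 — matches.

y_n = 7.17 m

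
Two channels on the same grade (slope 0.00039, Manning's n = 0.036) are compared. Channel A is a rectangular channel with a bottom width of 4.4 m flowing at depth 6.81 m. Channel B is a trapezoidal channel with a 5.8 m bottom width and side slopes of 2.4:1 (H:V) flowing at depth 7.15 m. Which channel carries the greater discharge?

channel B

Channel A: Flow area A = b·y = 4.4 × 6.81 = 29.96 m². Wetted perimeter P = b + 2y = 4.4 + 2×6.81 = 18.02 m. Hydraulic radius R = A/P = 29.96/18.02 = 1.663 m. Q_A = (1/0.036)·29.96·1.663^(2/3)·√0.00039 = 23.07 m³/s.
Channel B: With bottom width b = 5.8 m and side slope z = 2.4: A = (b + zy)y = (5.8 + 2.4×7.15)×7.15 = 164.2 m²; P = b + 2y√(1+z²) = 5.8 + 2×7.15×2.6 = 42.98 m. Hydraulic radius R = A/P = 164.2/42.98 = 3.82 m. Q_B = (1/0.036)·164.2·3.82^(2/3)·√0.00039 = 220 m³/s.
Q_A = 23.07 m³/s vs Q_B = 220 m³/s, so channel B carries more.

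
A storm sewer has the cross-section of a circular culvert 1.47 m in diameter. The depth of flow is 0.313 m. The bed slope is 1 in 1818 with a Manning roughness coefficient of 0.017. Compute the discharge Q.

Q = 0.119 m³/s

For a circular section of diameter D = 1.47 m at depth y = 0.313 m, the central angle is θ = 2 arccos(1 − 2y/D) = 1.918 rad. Then A = (D²/8)(θ − sin θ) = 0.2642 m² and P = Dθ/2 = 1.41 m.
Hydraulic radius R = A/P = 0.2642/1.41 = 0.1874 m.
Manning's equation: Q = (1/n) A R^(2/3) S^(1/2) = (1/0.017) × 0.2642 × 0.1874^(2/3) × 0.0005501^(1/2) = 0.119 m³/s.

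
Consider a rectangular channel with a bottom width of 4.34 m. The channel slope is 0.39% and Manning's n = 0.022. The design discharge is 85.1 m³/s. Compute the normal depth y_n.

y_n = 5.2 m

Manning's equation rearranged: A R^(2/3) = nQ / (1·√S) = 0.022 × 85.1 / (√0.0039) = 29.98.
Trying y = 6.12 m: A R^(2/3) = 36.36 — too large.
Trying y = 5.2 m: A R^(2/3) = 29.98 — matches.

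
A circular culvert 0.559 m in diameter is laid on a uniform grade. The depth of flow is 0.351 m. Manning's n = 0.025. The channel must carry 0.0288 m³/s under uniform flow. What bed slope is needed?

For a circular section of diameter D = 0.559 m at depth y = 0.351 m, the central angle is θ = 2 arccos(1 − 2y/D) = 3.659 rad. Then A = (D²/8)(θ − sin θ) = 0.1622 m² and P = Dθ/2 = 1.023 m.
Hydraulic radius R = A/P = 0.1622/1.023 = 0.1586 m.
From Manning's equation, S = [nQ / (1 A R^(2/3))]² = [0.025 × 0.0288 / (1 × 0.1622 × 0.1586^(2/3))]² = 0.000229.

S = 0.000229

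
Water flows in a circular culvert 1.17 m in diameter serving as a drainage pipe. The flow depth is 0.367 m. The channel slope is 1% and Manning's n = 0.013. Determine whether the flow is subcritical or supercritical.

For a circular section of diameter D = 1.17 m at depth y = 0.367 m, the central angle is θ = 2 arccos(1 − 2y/D) = 2.378 rad. Then A = (D²/8)(θ − sin θ) = 0.2885 m² and P = Dθ/2 = 1.391 m.
Hydraulic radius R = A/P = 0.2885/1.391 = 0.2074 m.
V = (1/n) R^(2/3) √S = (1/0.013) × 0.2074^(2/3) × √0.01 = 2.695 m/s. Hydraulic depth D_h = A/T = 0.2885/1.086 = 0.2658 m.
Froude number Fr = V/√(g·D_h) = 2.695/√(9.81×0.2658) = 1.67, which is greater than 1, so the flow is supercritical.

supercritical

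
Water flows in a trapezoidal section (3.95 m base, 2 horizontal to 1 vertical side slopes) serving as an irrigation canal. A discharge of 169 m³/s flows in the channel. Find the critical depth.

y_c = 3.44 m

At critical depth, Q² T / (g A³) = 1, i.e. A³/T = Q²/g = 169²/9.81 = 2911.
Trying y = 2.45 m: A³/T = 741.4 — short.
Trying y = 4.38 m: A³/T = 8036 — over.
Trying y = 3.44 m: A³/T = 2920 — matches.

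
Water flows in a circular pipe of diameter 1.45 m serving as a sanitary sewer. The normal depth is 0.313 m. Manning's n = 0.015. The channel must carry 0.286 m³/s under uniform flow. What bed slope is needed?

S = 0.0025

For a circular section of diameter D = 1.45 m at depth y = 0.313 m, the central angle is θ = 2 arccos(1 − 2y/D) = 1.933 rad. Then A = (D²/8)(θ − sin θ) = 0.2622 m² and P = Dθ/2 = 1.401 m.
Hydraulic radius R = A/P = 0.2622/1.401 = 0.1871 m.
From Manning's equation, S = [nQ / (1 A R^(2/3))]² = [0.015 × 0.286 / (1 × 0.2622 × 0.1871^(2/3))]² = 0.0025.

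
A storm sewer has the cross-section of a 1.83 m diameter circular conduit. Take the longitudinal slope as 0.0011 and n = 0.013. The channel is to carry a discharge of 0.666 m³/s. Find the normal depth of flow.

Manning's equation rearranged: A R^(2/3) = nQ / (1·√S) = 0.013 × 0.666 / (√0.0011) = 0.261.
Try y = 0.418 m: A R^(2/3) = 0.1787 — low.
Try y = 0.576 m: A R^(2/3) = 0.3355 — high.
Try y = 0.506 m: A R^(2/3) = 0.2609 — close enough.

y_n = 0.506 m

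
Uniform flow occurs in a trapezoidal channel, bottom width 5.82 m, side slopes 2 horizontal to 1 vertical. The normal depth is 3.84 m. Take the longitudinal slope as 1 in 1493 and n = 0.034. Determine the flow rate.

Q = 67.8 m³/s

With bottom width b = 5.82 m and side slope z = 2: A = (b + zy)y = (5.82 + 2×3.84)×3.84 = 51.84 m²; P = b + 2y√(1+z²) = 5.82 + 2×3.84×2.236 = 22.99 m.
Hydraulic radius R = A/P = 51.84/22.99 = 2.255 m.
Manning's equation: Q = (1/n) A R^(2/3) S^(1/2) = (1/0.034) × 51.84 × 2.255^(2/3) × 0.0006698^(1/2) = 67.8 m³/s.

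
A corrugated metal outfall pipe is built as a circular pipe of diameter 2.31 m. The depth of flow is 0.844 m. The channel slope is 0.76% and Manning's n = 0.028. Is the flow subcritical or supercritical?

For a circular section of diameter D = 2.31 m at depth y = 0.844 m, the central angle is θ = 2 arccos(1 − 2y/D) = 2.596 rad. Then A = (D²/8)(θ − sin θ) = 1.386 m² and P = Dθ/2 = 2.999 m.
Hydraulic radius R = A/P = 1.386/2.999 = 0.4621 m.
V = (1/n) R^(2/3) √S = (1/0.028) × 0.4621^(2/3) × √0.0076 = 1.861 m/s. Hydraulic depth D_h = A/T = 1.386/2.225 = 0.6229 m.
Froude number Fr = V/√(g·D_h) = 1.861/√(9.81×0.6229) = 0.753, which is less than 1, so the flow is subcritical.

subcritical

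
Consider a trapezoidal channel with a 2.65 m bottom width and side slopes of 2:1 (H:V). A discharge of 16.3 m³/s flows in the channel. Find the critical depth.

y_c = 1.17 m

At critical depth, Q² T / (g A³) = 1, i.e. A³/T = Q²/g = 16.3²/9.81 = 27.08.
At y = 0.945 m: A³/T = 12.28 — short.
At y = 1.28 m: A³/T = 38.17 — over.
At y = 1.17 m: A³/T = 27.15 — ≈ 27.08.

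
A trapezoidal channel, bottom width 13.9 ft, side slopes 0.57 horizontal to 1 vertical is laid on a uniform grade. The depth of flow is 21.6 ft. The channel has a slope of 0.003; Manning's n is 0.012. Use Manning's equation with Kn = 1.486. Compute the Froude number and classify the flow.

supercritical

With bottom width b = 13.9 ft and side slope z = 0.57: A = (b + zy)y = (13.9 + 0.57×21.6)×21.6 = 566.2 ft²; P = b + 2y√(1+z²) = 13.9 + 2×21.6×1.151 = 63.63 ft.
Hydraulic radius R = A/P = 566.2/63.63 = 8.899 ft.
V = (1.486/n) R^(2/3) √S = (1.486/0.012) × 8.899^(2/3) × √0.003 = 29.13 ft/s. Hydraulic depth D_h = A/T = 566.2/38.52 = 14.7 ft.
Froude number Fr = V/√(g·D_h) = 29.13/√(32.2×14.7) = 1.34, which is greater than 1, so the flow is supercritical.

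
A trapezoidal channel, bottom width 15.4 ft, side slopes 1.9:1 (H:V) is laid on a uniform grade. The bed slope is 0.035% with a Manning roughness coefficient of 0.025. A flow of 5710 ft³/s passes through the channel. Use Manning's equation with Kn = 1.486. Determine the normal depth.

Manning's equation rearranged: A R^(2/3) = nQ / (1.486·√S) = 0.025 × 5710 / (1.486 × √0.00035) = 5135.
At y = 24.6 ft: A R^(2/3) = 8290 — too large.
At y = 16.3 ft: A R^(2/3) = 3234 — too small.
At y = 20 ft: A R^(2/3) = 5136 — matches.

y_n = 20 ft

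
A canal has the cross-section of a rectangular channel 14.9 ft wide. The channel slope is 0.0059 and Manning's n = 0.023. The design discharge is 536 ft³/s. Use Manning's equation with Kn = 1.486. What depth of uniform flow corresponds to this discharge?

Manning's equation rearranged: A R^(2/3) = nQ / (1.486·√S) = 0.023 × 536 / (1.486 × √0.0059) = 108.
Try y = 4.53 ft: A R^(2/3) = 134.6 — too large.
Try y = 2.73 ft: A R^(2/3) = 64.53 — too small.
Try y = 3.88 ft: A R^(2/3) = 107.9 — ≈ 108.

y_n = 3.88 ft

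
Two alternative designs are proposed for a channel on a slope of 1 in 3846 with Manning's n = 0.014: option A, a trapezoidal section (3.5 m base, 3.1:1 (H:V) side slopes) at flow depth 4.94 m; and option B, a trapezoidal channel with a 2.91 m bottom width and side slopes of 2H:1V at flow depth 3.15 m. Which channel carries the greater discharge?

channel A

Channel A: With bottom width b = 3.5 m and side slope z = 3.1: A = (b + zy)y = (3.5 + 3.1×4.94)×4.94 = 92.94 m²; P = b + 2y√(1+z²) = 3.5 + 2×4.94×3.257 = 35.68 m. Hydraulic radius R = A/P = 92.94/35.68 = 2.605 m. Q_A = (1/0.014)·92.94·2.605^(2/3)·√0.00026 = 202.7 m³/s.
Channel B: With bottom width b = 2.91 m and side slope z = 2: A = (b + zy)y = (2.91 + 2×3.15)×3.15 = 29.01 m²; P = b + 2y√(1+z²) = 2.91 + 2×3.15×2.236 = 17 m. Hydraulic radius R = A/P = 29.01/17 = 1.707 m. Q_B = (1/0.014)·29.01·1.707^(2/3)·√0.00026 = 47.72 m³/s.
Q_A = 202.7 m³/s vs Q_B = 47.72 m³/s, so channel A carries more.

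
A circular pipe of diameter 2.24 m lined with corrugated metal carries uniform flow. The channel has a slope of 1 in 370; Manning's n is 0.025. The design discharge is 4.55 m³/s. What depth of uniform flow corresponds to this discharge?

Manning's equation rearranged: A R^(2/3) = nQ / (1·√S) = 0.025 × 4.55 / (√0.002703) = 2.188.
Try y = 1.07 m: A R^(2/3) = 1.238 — low.
Try y = 1.77 m: A R^(2/3) = 2.585 — high.
Try y = 1.54 m: A R^(2/3) = 2.189 — ≈ 2.188.

y_n = 1.54 m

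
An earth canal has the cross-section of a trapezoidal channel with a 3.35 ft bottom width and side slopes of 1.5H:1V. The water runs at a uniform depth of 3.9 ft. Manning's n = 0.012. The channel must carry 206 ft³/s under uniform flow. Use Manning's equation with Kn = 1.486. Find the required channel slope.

S = 0.00082

With bottom width b = 3.35 ft and side slope z = 1.5: A = (b + zy)y = (3.35 + 1.5×3.9)×3.9 = 35.88 ft²; P = b + 2y√(1+z²) = 3.35 + 2×3.9×1.803 = 17.41 ft.
Hydraulic radius R = A/P = 35.88/17.41 = 2.061 ft.
From Manning's equation, S = [nQ / (1.486 A R^(2/3))]² = [0.012 × 206 / (1.486 × 35.88 × 2.061^(2/3))]² = 0.00082.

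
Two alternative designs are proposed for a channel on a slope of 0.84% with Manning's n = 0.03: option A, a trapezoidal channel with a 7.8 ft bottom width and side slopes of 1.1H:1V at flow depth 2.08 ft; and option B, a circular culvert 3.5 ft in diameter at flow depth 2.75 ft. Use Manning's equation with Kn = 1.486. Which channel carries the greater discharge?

channel A

Channel A: With bottom width b = 7.8 ft and side slope z = 1.1: A = (b + zy)y = (7.8 + 1.1×2.08)×2.08 = 20.98 ft²; P = b + 2y√(1+z²) = 7.8 + 2×2.08×1.487 = 13.98 ft. Hydraulic radius R = A/P = 20.98/13.98 = 1.5 ft. Q_A = (1.486/0.03)·20.98·1.5^(2/3)·√0.0084 = 124.9 ft³/s.
Channel B: For a circular section of diameter D = 3.5 ft at depth y = 2.75 ft, the central angle is θ = 2 arccos(1 − 2y/D) = 4.358 rad. Then A = (D²/8)(θ − sin θ) = 8.109 ft² and P = Dθ/2 = 7.627 ft. Hydraulic radius R = A/P = 8.109/7.627 = 1.063 ft. Q_B = (1.486/0.03)·8.109·1.063^(2/3)·√0.0084 = 38.35 ft³/s.
Q_A = 124.9 ft³/s vs Q_B = 38.35 ft³/s, so channel A carries more.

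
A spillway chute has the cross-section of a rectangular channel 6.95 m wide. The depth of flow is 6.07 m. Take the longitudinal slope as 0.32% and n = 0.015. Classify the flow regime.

subcritical

Flow area A = b·y = 6.95 × 6.07 = 42.19 m². Wetted perimeter P = b + 2y = 6.95 + 2×6.07 = 19.09 m.
Hydraulic radius R = A/P = 42.19/19.09 = 2.21 m.
V = (1/n) R^(2/3) √S = (1/0.015) × 2.21^(2/3) × √0.0032 = 6.398 m/s. Hydraulic depth D_h = A/T = 42.19/6.95 = 6.07 m.
Froude number Fr = V/√(g·D_h) = 6.398/√(9.81×6.07) = 0.829, which is less than 1, so the flow is subcritical.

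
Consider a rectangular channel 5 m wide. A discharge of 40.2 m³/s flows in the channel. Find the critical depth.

For a rectangular channel, critical depth y_c = (q²/g)^(1/3) where q = Q/b = 40.2/5 = 8.04 m²/s.
So y_c = (8.04²/9.81)^(1/3) = 1.87 m.

y_c = 1.87 m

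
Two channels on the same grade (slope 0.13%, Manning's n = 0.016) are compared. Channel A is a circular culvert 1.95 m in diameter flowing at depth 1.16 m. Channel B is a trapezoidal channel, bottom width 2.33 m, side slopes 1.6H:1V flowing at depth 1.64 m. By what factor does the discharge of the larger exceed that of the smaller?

6.42

Channel A: For a circular section of diameter D = 1.95 m at depth y = 1.16 m, the central angle is θ = 2 arccos(1 − 2y/D) = 3.523 rad. Then A = (D²/8)(θ − sin θ) = 1.852 m² and P = Dθ/2 = 3.435 m. Hydraulic radius R = A/P = 1.852/3.435 = 0.5391 m. Q_A = (1/0.016)·1.852·0.5391^(2/3)·√0.0013 = 2.764 m³/s.
Channel B: With bottom width b = 2.33 m and side slope z = 1.6: A = (b + zy)y = (2.33 + 1.6×1.64)×1.64 = 8.125 m²; P = b + 2y√(1+z²) = 2.33 + 2×1.64×1.887 = 8.519 m. Hydraulic radius R = A/P = 8.125/8.519 = 0.9537 m. Q_B = (1/0.016)·8.125·0.9537^(2/3)·√0.0013 = 17.74 m³/s.
The larger discharge is 17.74 m³/s and the smaller is 2.764 m³/s; the ratio is 6.42.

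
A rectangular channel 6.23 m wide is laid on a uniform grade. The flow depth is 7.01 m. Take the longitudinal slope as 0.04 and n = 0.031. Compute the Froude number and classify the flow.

Flow area A = b·y = 6.23 × 7.01 = 43.67 m². Wetted perimeter P = b + 2y = 6.23 + 2×7.01 = 20.25 m.
Hydraulic radius R = A/P = 43.67/20.25 = 2.157 m.
V = (1/n) R^(2/3) √S = (1/0.031) × 2.157^(2/3) × √0.04 = 10.77 m/s. Hydraulic depth D_h = A/T = 43.67/6.23 = 7.01 m.
Froude number Fr = V/√(g·D_h) = 10.77/√(9.81×7.01) = 1.3, which is greater than 1, so the flow is supercritical.

supercritical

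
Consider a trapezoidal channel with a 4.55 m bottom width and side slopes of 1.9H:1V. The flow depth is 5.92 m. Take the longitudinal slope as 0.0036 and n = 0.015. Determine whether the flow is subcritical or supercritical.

With bottom width b = 4.55 m and side slope z = 1.9: A = (b + zy)y = (4.55 + 1.9×5.92)×5.92 = 93.52 m²; P = b + 2y√(1+z²) = 4.55 + 2×5.92×2.147 = 29.97 m.
Hydraulic radius R = A/P = 93.52/29.97 = 3.12 m.
V = (1/n) R^(2/3) √S = (1/0.015) × 3.12^(2/3) × √0.0036 = 8.542 m/s. Hydraulic depth D_h = A/T = 93.52/27.05 = 3.458 m.
Froude number Fr = V/√(g·D_h) = 8.542/√(9.81×3.458) = 1.47, which is greater than 1, so the flow is supercritical.

supercritical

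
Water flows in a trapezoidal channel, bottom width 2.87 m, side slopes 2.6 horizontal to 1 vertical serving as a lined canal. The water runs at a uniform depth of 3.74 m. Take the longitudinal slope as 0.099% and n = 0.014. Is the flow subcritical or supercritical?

With bottom width b = 2.87 m and side slope z = 2.6: A = (b + zy)y = (2.87 + 2.6×3.74)×3.74 = 47.1 m²; P = b + 2y√(1+z²) = 2.87 + 2×3.74×2.786 = 23.71 m.
Hydraulic radius R = A/P = 47.1/23.71 = 1.987 m.
V = (1/n) R^(2/3) √S = (1/0.014) × 1.987^(2/3) × √0.00099 = 3.552 m/s. Hydraulic depth D_h = A/T = 47.1/22.32 = 2.11 m.
Froude number Fr = V/√(g·D_h) = 3.552/√(9.81×2.11) = 0.781, which is less than 1, so the flow is subcritical.

subcritical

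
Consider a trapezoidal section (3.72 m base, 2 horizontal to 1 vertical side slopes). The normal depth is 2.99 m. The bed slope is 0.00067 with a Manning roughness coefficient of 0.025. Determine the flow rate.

With bottom width b = 3.72 m and side slope z = 2: A = (b + zy)y = (3.72 + 2×2.99)×2.99 = 29 m²; P = b + 2y√(1+z²) = 3.72 + 2×2.99×2.236 = 17.09 m.
Hydraulic radius R = A/P = 29/17.09 = 1.697 m.
Manning's equation: Q = (1/n) A R^(2/3) S^(1/2) = (1/0.025) × 29 × 1.697^(2/3) × 0.00067^(1/2) = 42.7 m³/s.

Q = 42.7 m³/s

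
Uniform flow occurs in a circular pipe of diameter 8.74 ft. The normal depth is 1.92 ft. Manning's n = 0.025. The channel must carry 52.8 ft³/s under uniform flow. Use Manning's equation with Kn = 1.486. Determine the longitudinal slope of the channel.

S = 0.0069

For a circular section of diameter D = 8.74 ft at depth y = 1.92 ft, the central angle is θ = 2 arccos(1 − 2y/D) = 1.951 rad. Then A = (D²/8)(θ − sin θ) = 9.766 ft² and P = Dθ/2 = 8.527 ft.
Hydraulic radius R = A/P = 9.766/8.527 = 1.145 ft.
From Manning's equation, S = [nQ / (1.486 A R^(2/3))]² = [0.025 × 52.8 / (1.486 × 9.766 × 1.145^(2/3))]² = 0.0069.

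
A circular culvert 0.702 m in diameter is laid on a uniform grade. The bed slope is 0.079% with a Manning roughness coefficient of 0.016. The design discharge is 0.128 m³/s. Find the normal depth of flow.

Manning's equation rearranged: A R^(2/3) = nQ / (1·√S) = 0.016 × 0.128 / (√0.00079) = 0.07286.
Try y = 0.441 m: A R^(2/3) = 0.08734 — over.
Try y = 0.346 m: A R^(2/3) = 0.0592 — short.
Try y = 0.392 m: A R^(2/3) = 0.07282 — ≈ 0.07286.

y_n = 0.392 m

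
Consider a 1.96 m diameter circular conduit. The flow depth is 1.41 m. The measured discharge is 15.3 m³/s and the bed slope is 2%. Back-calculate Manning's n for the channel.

For a circular section of diameter D = 1.96 m at depth y = 1.41 m, the central angle is θ = 2 arccos(1 − 2y/D) = 4.05 rad. Then A = (D²/8)(θ − sin θ) = 2.324 m² and P = Dθ/2 = 3.969 m.
Hydraulic radius R = A/P = 2.324/3.969 = 0.5854 m.
Rearranging Manning's equation: n = (1/Q) A R^(2/3) S^(1/2) = (1/15.3) × 2.324 × 0.5854^(2/3) × √0.02 = 0.015.

n = 0.015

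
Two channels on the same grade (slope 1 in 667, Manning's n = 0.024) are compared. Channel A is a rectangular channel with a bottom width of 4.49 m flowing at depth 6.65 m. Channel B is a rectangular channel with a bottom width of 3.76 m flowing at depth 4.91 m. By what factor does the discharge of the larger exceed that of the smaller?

1.86

Channel A: Flow area A = b·y = 4.49 × 6.65 = 29.86 m². Wetted perimeter P = b + 2y = 4.49 + 2×6.65 = 17.79 m. Hydraulic radius R = A/P = 29.86/17.79 = 1.678 m. Q_A = (1/0.024)·29.86·1.678^(2/3)·√0.001499 = 68.03 m³/s.
Channel B: Flow area A = b·y = 3.76 × 4.91 = 18.46 m². Wetted perimeter P = b + 2y = 3.76 + 2×4.91 = 13.58 m. Hydraulic radius R = A/P = 18.46/13.58 = 1.359 m. Q_B = (1/0.024)·18.46·1.359^(2/3)·√0.001499 = 36.55 m³/s.
The larger discharge is 68.03 m³/s and the smaller is 36.55 m³/s; the ratio is 1.86.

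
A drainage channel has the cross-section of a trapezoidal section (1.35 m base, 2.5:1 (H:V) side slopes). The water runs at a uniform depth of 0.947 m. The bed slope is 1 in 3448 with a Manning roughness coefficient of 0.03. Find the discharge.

With bottom width b = 1.35 m and side slope z = 2.5: A = (b + zy)y = (1.35 + 2.5×0.947)×0.947 = 3.52 m²; P = b + 2y√(1+z²) = 1.35 + 2×0.947×2.693 = 6.45 m.
Hydraulic radius R = A/P = 3.52/6.45 = 0.5458 m.
Manning's equation: Q = (1/n) A R^(2/3) S^(1/2) = (1/0.03) × 3.52 × 0.5458^(2/3) × 0.00029^(1/2) = 1.33 m³/s.

Q = 1.33 m³/s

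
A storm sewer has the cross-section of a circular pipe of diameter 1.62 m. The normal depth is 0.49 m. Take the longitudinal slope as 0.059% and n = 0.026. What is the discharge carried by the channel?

For a circular section of diameter D = 1.62 m at depth y = 0.49 m, the central angle is θ = 2 arccos(1 − 2y/D) = 2.329 rad. Then A = (D²/8)(θ − sin θ) = 0.526 m² and P = Dθ/2 = 1.887 m.
Hydraulic radius R = A/P = 0.526/1.887 = 0.2788 m.
Manning's equation: Q = (1/n) A R^(2/3) S^(1/2) = (1/0.026) × 0.526 × 0.2788^(2/3) × 0.00059^(1/2) = 0.21 m³/s.

Q = 0.21 m³/s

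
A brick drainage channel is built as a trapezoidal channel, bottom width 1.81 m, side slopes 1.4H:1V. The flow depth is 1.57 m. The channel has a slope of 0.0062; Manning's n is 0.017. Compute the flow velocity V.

With bottom width b = 1.81 m and side slope z = 1.4: A = (b + zy)y = (1.81 + 1.4×1.57)×1.57 = 6.293 m²; P = b + 2y√(1+z²) = 1.81 + 2×1.57×1.72 = 7.212 m.
Hydraulic radius R = A/P = 6.293/7.212 = 0.8725 m.
From Manning's equation, V = (1/n) R^(2/3) S^(1/2) = (1/0.017) × 0.8725^(2/3) × 0.0062^(1/2) = 4.23 m/s.

V = 4.23 m/s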